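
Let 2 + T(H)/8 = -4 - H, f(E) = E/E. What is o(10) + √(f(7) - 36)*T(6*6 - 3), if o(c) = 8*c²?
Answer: 800 - 312*I*√35 ≈ 800.0 - 1845.8*I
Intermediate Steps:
f(E) = 1
T(H) = -48 - 8*H (T(H) = -16 + 8*(-4 - H) = -16 + (-32 - 8*H) = -48 - 8*H)
o(10) + √(f(7) - 36)*T(6*6 - 3) = 8*10² + √(1 - 36)*(-48 - 8*(6*6 - 3)) = 8*100 + √(-35)*(-48 - 8*(36 - 3)) = 800 + (I*√35)*(-48 - 8*33) = 800 + (I*√35)*(-48 - 264) = 800 + (I*√35)*(-312) = 800 - 312*I*√35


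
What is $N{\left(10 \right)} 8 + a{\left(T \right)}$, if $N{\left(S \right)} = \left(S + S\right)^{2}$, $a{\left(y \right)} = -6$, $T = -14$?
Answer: $3194$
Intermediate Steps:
$N{\left(S \right)} = 4 S^{2}$ ($N{\left(S \right)} = \left(2 S\right)^{2} = 4 S^{2}$)
$N{\left(10 \right)} 8 + a{\left(T \right)} = 4 \cdot 10^{2} \cdot 8 - 6 = 4 \cdot 100 \cdot 8 - 6 = 400 \cdot 8 - 6 = 3200 - 6 = 3194$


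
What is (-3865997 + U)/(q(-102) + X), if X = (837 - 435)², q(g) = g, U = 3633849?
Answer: -116074/80751 ≈ -1.4374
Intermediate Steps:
X = 161604 (X = 402² = 161604)
(-3865997 + U)/(q(-102) + X) = (-3865997 + 3633849)/(-102 + 161604) = -232148/161502 = -232148*1/161502 = -116074/80751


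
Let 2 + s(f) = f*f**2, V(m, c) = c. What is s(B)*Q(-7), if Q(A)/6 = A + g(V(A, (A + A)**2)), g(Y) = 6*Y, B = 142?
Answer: 20083088004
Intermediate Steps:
s(f) = -2 + f**3 (s(f) = -2 + f*f**2 = -2 + f**3)
Q(A) = 6*A + 144*A**2 (Q(A) = 6*(A + 6*(A + A)**2) = 6*(A + 6*(2*A)**2) = 6*(A + 6*(4*A**2)) = 6*(A + 24*A**2) = 6*A + 144*A**2)
s(B)*Q(-7) = (-2 + 142**3)*(6*(-7)*(1 + 24*(-7))) = (-2 + 2863288)*(6*(-7)*(1 - 168)) = 2863286*(6*(-7)*(-167)) = 2863286*7014 = 20083088004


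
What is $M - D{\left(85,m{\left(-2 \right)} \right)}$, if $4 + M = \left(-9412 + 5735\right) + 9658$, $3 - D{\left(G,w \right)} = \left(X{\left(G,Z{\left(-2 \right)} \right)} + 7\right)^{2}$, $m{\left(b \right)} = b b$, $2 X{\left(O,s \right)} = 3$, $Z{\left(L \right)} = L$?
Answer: $\frac{24185}{4} \approx 6046.3$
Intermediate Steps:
$X{\left(O,s \right)} = \frac{3}{2}$ ($X{\left(O,s \right)} = \frac{1}{2} \cdot 3 = \frac{3}{2}$)
$m{\left(b \right)} = b^{2}$
$D{\left(G,w \right)} = - \frac{277}{4}$ ($D{\left(G,w \right)} = 3 - \left(\frac{3}{2} + 7\right)^{2} = 3 - \left(\frac{17}{2}\right)^{2} = 3 - \frac{289}{4} = - \frac{277}{4}$)
$M = 5977$ ($M = -4 + \left(\left(-9412 + 5735\right) + 9658\right) = -4 + \left(-3677 + 9658\right) = -4 + 5981 = 5977$)
$M - D{\left(85,m{\left(-2 \right)} \right)} = 5977 - - \frac{277}{4} = 5977 + \frac{277}{4} = \frac{24185}{4}$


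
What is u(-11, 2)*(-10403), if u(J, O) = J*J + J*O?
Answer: -1029897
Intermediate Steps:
u(J, O) = J² + J*O
u(-11, 2)*(-10403) = -11*(-11 + 2)*(-10403) = -11*(-9)*(-10403) = 99*(-10403) = -1029897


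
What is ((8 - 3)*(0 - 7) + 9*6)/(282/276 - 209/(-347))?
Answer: 303278/25923 ≈ 11.699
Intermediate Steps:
((8 - 3)*(0 - 7) + 9*6)/(282/276 - 209/(-347)) = (5*(-7) + 54)/(282*(1/276) - 209*(-1/347)) = (-35 + 54)/(47/46 + 209/347) = 19/(25923/15962) = 19*(15962/25923) = 303278/25923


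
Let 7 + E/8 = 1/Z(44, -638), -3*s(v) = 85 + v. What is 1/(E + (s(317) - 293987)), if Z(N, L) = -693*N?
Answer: -7623/2242511273 ≈ -3.3993e-6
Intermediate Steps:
s(v) = -85/3 - v/3 (s(v) = -(85 + v)/3 = -85/3 - v/3)
E = -426890/7623 (E = -56 + 8/((-693*44)) = -56 + 8/(-30492) = -56 + 8*(-1/30492) = -56 - 2/7623 = -426890/7623 ≈ -56.000)
1/(E + (s(317) - 293987)) = 1/(-426890/7623 + ((-85/3 - 1/3*317) - 293987)) = 1/(-426890/7623 + ((-85/3 - 317/3) - 293987)) = 1/(-426890/7623 + (-134 - 293987)) = 1/(-426890/7623 - 294121) = 1/(-2242511273/7623) = -7623/2242511273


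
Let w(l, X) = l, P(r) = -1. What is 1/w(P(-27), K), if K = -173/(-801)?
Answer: -1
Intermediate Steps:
K = 173/801 (K = -173*(-1/801) = 173/801 ≈ 0.21598)
1/w(P(-27), K) = 1/(-1) = -1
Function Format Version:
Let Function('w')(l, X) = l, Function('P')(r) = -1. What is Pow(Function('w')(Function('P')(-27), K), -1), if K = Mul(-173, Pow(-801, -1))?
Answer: -1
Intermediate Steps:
K = Rational(173, 801) (K = Mul(-173, Rational(-1, 801)) = Rational(173, 801) ≈ 0.21598)
Pow(Function('w')(Function('P')(-27), K), -1) = Pow(-1, -1) = -1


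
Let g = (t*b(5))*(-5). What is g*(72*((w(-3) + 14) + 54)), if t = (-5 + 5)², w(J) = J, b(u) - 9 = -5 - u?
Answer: 0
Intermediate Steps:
b(u) = 4 - u (b(u) = 9 + (-5 - u) = 4 - u)
t = 0 (t = 0² = 0)
g = 0 (g = (0*(4 - 1*5))*(-5) = (0*(4 - 5))*(-5) = (0*(-1))*(-5) = 0*(-5) = 0)
g*(72*((w(-3) + 14) + 54)) = 0*(72*((-3 + 14) + 54)) = 0*(72*(11 + 54)) = 0*(72*65) = 0*4680 = 0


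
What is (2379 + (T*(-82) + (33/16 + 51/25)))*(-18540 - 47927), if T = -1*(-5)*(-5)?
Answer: -117862009547/400 ≈ -2.9465e+8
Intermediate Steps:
T = -25 (T = 5*(-5) = -25)
(2379 + (T*(-82) + (33/16 + 51/25)))*(-18540 - 47927) = (2379 + (-25*(-82) + (33/16 + 51/25)))*(-18540 - 47927) = (2379 + (2050 + (33*(1/16) + 51*(1/25))))*(-66467) = (2379 + (2050 + (33/16 + 51/25)))*(-66467) = (2379 + (2050 + 1641/400))*(-66467) = (2379 + 821641/400)*(-66467) = (1773241/400)*(-66467) = -117862009547/400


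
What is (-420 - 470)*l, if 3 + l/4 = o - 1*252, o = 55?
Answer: 712000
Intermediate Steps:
l = -800 (l = -12 + 4*(55 - 1*252) = -12 + 4*(55 - 252) = -12 + 4*(-197) = -12 - 788 = -800)
(-420 - 470)*l = (-420 - 470)*(-800) = -890*(-800) = 712000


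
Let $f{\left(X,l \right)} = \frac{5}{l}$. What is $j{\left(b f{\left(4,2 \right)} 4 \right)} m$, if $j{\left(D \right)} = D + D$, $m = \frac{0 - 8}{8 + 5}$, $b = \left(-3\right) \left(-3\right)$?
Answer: $- \frac{1440}{13} \approx -110.77$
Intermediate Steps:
$b = 9$
$m = - \frac{8}{13} \approx -0.61539$
$j{\left(D \right)} = 2 D$
$j{\left(b f{\left(4,2 \right)} 4 \right)} m = 2 \cdot 9 \cdot \frac{5}{2} \cdot 4 \left(- \frac{8}{13}\right) = 2 \cdot \frac{45}{2} \cdot 4 \left(- \frac{8}{13}\right) = 2 \cdot 90 \left(- \frac{8}{13}\right) = 180 \left(- \frac{8}{13}\right) = - \frac{1440}{13}$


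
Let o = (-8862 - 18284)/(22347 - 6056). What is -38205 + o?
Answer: -622424801/16291 ≈ -38207.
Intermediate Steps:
o = -27146/16291 ≈ -1.6663
-38205 + o = -38205 - 27146/16291 = -622424801/16291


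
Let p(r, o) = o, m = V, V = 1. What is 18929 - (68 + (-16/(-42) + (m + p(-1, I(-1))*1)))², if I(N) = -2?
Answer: 6345464/441 ≈ 14389.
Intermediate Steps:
m = 1
18929 - (68 + (-16/(-42) + (m + p(-1, I(-1))*1)))² = 18929 - (68 + (-16/(-42) + (1 - 2*1)))² = 18929 - (68 + (-16*(-1/42) + (1 - 2)))² = 18929 - (68 + (8/21 - 1))² = 18929 - (68 - 13/21)² = 18929 - (1415/21)² = 18929 - 1*2002225/441 = 18929 - 2002225/441 = 6345464/441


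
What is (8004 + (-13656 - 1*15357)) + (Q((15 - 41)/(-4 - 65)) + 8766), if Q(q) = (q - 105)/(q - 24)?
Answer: -19948871/1630 ≈ -12239.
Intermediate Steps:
Q(q) = (-105 + q)/(-24 + q)
(8004 + (-13656 - 1*15357)) + (Q((15 - 41)/(-4 - 65)) + 8766) = (8004 + (-13656 - 1*15357)) + ((-105 + (15 - 41)/(-4 - 65))/(-24 + (15 - 41)/(-4 - 65)) + 8766) = (8004 + (-13656 - 15357)) + ((-105 - 26/(-69))/(-24 - 26/(-69)) + 8766) = (8004 - 29013) + ((-105 - 26*(-1/69))/(-24 - 26*(-1/69)) + 8766) = -21009 + ((-105 + 26/69)/(-24 + 26/69) + 8766) = -21009 + (-7219/69/(-1630/69) + 8766) = -21009 + (-69/1630*(-7219/69) + 8766) = -21009 + (7219/1630 + 8766) = -21009 + 14295799/1630 = -19948871/1630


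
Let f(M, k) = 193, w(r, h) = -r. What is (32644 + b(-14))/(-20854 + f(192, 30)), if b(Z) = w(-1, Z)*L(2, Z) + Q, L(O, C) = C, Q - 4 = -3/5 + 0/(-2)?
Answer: -54389/34435 ≈ -1.5795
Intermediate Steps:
Q = 17/5 (Q = 4 + (-3/5 + 0/(-2)) = 4 + (-3*⅕ + 0*(-½)) = 4 + (-⅗ + 0) = 4 - ⅗ = 17/5 ≈ 3.4000)
b(Z) = 17/5 + Z (b(Z) = (-1*(-1))*Z + 17/5 = 1*Z + 17/5 = Z + 17/5 = 17/5 + Z)
(32644 + b(-14))/(-20854 + f(192, 30)) = (32644 + (17/5 - 14))/(-20854 + 193) = (32644 - 53/5)/(-20661) = (163167/5)*(-1/20661) = -54389/34435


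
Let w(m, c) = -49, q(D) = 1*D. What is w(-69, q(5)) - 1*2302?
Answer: -2351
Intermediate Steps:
q(D) = D
w(-69, q(5)) - 1*2302 = -49 - 1*2302 = -49 - 2302 = -2351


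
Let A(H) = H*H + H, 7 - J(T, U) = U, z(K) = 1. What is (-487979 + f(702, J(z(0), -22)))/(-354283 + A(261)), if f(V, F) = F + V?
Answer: 487248/285901 ≈ 1.7043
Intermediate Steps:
J(T, U) = 7 - U
A(H) = H + H**2 (A(H) = H**2 + H = H + H**2)
(-487979 + f(702, J(z(0), -22)))/(-354283 + A(261)) = (-487979 + ((7 - 1*(-22)) + 702))/(-354283 + 261*(1 + 261)) = (-487979 + ((7 + 22) + 702))/(-354283 + 261*262) = (-487979 + (29 + 702))/(-354283 + 68382) = (-487979 + 731)/(-285901) = -487248*(-1/285901) = 487248/285901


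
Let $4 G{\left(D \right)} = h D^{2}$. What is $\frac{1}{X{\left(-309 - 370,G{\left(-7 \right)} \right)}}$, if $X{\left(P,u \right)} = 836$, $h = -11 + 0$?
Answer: $\frac{1}{836} \approx 0.0011962$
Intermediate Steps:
$h = -11$
$G{\left(D \right)} = - \frac{11 D^{2}}{4}$ ($G{\left(D \right)} = \frac{\left(-11\right) D^{2}}{4} = - \frac{11 D^{2}}{4}$)
$\frac{1}{X{\left(-309 - 370,G{\left(-7 \right)} \right)}} = \frac{1}{836}$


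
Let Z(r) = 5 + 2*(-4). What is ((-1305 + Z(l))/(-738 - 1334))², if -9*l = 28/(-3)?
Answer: 106929/268324 ≈ 0.39851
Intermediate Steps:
l = 28/27 (l = -28/(9*(-3)) = -28*(-1)/(9*3) = -⅑*(-28/3) = 28/27 ≈ 1.0370)
Z(r) = -3 (Z(r) = 5 - 8 = -3)
((-1305 + Z(l))/(-738 - 1334))² = ((-1305 - 3)/(-738 - 1334))² = (-1308/(-2072))² = (-1308*(-1/2072))² = (327/518)² = 106929/268324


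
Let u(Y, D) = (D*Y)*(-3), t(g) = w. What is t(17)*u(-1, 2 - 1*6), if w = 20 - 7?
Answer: -156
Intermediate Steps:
w = 13
t(g) = 13
u(Y, D) = -3*D*Y
t(17)*u(-1, 2 - 1*6) = 13*(-3*(2 - 1*6)*(-1)) = 13*(-3*(2 - 6)*(-1)) = 13*(-3*(-4)*(-1)) = 13*(-12) = -156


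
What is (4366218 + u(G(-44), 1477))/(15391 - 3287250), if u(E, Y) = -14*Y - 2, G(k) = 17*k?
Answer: -4345538/3271859 ≈ -1.3282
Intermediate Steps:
u(E, Y) = -2 - 14*Y
(4366218 + u(G(-44), 1477))/(15391 - 3287250) = (4366218 + (-2 - 14*1477))/(15391 - 3287250) = (4366218 + (-2 - 20678))/(-3271859) = (4366218 - 20680)*(-1/3271859) = 4345538*(-1/3271859) = -4345538/3271859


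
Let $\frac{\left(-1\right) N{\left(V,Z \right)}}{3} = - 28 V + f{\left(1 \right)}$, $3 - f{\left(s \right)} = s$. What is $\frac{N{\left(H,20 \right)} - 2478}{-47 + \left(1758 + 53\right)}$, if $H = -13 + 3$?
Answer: $- \frac{277}{147} \approx -1.8844$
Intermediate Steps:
$f{\left(s \right)} = 3 - s$
$H = -10$
$N{\left(V,Z \right)} = -6 + 84 V$ ($N{\left(V,Z \right)} = - 3 \left(- 28 V + \left(3 - 1\right)\right) = - 3 \left(- 28 V + 2\right) = - 3 \left(2 - 28 V\right) = -6 + 84 V$)
$\frac{N{\left(H,20 \right)} - 2478}{-47 + \left(1758 + 53\right)} = \frac{\left(-6 + 84 \left(-10\right)\right) - 2478}{-47 + \left(1758 + 53\right)} = \frac{\left(-6 - 840\right) - 2478}{-47 + 1811} = \frac{-846 - 2478}{1764} = \left(-3324\right) \frac{1}{1764} = - \frac{277}{147}$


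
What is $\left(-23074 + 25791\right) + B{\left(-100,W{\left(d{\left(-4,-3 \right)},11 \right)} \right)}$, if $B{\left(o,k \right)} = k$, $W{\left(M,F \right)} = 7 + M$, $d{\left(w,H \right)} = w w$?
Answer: $2740$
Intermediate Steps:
$d{\left(w,H \right)} = w^{2}$
$\left(-23074 + 25791\right) + B{\left(-100,W{\left(d{\left(-4,-3 \right)},11 \right)} \right)} = \left(-23074 + 25791\right) + \left(7 + \left(-4\right)^{2}\right) = 2717 + \left(7 + 16\right) = 2717 + 23 = 2740$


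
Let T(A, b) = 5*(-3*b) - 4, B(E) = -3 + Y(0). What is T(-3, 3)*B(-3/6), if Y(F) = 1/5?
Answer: 686/5 ≈ 137.20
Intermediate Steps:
Y(F) = 1/5 (Y(F) = 1*(1/5) = 1/5)
B(E) = -14/5 (B(E) = -3 + 1/5 = -14/5)
T(A, b) = -4 - 15*b (T(A, b) = -15*b - 4 = -4 - 15*b)
T(-3, 3)*B(-3/6) = (-4 - 15*3)*(-14/5) = (-4 - 45)*(-14/5) = -49*(-14/5) = 686/5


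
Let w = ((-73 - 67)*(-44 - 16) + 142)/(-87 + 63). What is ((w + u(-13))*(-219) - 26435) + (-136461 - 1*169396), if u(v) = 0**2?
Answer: -1017385/4 ≈ -2.5435e+5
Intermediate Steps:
u(v) = 0
w = -4271/12 (w = (-140*(-60) + 142)/(-24) = (8400 + 142)*(-1/24) = 8542*(-1/24) = -4271/12 ≈ -355.92)
((w + u(-13))*(-219) - 26435) + (-136461 - 1*169396) = ((-4271/12 + 0)*(-219) - 26435) + (-136461 - 1*169396) = (-4271/12*(-219) - 26435) + (-136461 - 169396) = (311783/4 - 26435) - 305857 = 206043/4 - 305857 = -1017385/4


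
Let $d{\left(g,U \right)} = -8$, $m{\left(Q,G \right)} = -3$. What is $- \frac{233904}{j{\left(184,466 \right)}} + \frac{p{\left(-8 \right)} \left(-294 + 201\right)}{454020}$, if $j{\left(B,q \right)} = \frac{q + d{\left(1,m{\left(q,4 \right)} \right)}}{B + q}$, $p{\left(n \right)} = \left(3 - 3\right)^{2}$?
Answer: $- \frac{76018800}{229} \approx -3.3196 \cdot 10^{5}$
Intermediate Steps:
$p{\left(n \right)} = 0$ ($p{\left(n \right)} = 0^{2} = 0$)
$j{\left(B,q \right)} = \frac{-8 + q}{B + q}$ ($j{\left(B,q \right)} = \frac{q - 8}{B + q} = \frac{-8 + q}{B + q}$)
$- \frac{233904}{j{\left(184,466 \right)}} + \frac{p{\left(-8 \right)} \left(-294 + 201\right)}{454020} = - \frac{233904}{\frac{1}{184 + 466} \left(-8 + 466\right)} + \frac{0 \left(-294 + 201\right)}{454020} = - \frac{233904}{\frac{1}{650} \cdot 458} + 0 \left(-93\right) \frac{1}{454020} = - \frac{233904}{\frac{1}{650} \cdot 458} + 0 \cdot \frac{1}{454020} = - \frac{233904}{\frac{229}{325}} + 0 = \left(-233904\right) \frac{325}{229} + 0 = - \frac{76018800}{229} + 0 = - \frac{76018800}{229}$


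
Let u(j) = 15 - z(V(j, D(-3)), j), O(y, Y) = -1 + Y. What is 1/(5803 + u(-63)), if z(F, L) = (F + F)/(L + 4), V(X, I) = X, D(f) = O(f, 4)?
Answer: 59/343136 ≈ 0.00017194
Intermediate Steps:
D(f) = 3 (D(f) = -1 + 4 = 3)
z(F, L) = 2*F/(4 + L) (z(F, L) = (2*F)/(4 + L) = 2*F/(4 + L))
u(j) = 15 - 2*j/(4 + j)
1/(5803 + u(-63)) = 1/(5803 + (60 + 13*(-63))/(4 - 63)) = 1/(5803 + (60 - 819)/(-59)) = 1/(5803 - 1/59*(-759)) = 1/(5803 + 759/59) = 1/(343136/59) = 59/343136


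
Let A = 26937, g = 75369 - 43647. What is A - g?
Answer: -4785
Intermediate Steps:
g = 31722
A - g = 26937 - 1*31722 = 26937 - 31722 = -4785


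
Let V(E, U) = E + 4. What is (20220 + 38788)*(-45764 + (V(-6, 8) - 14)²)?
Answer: -2685336064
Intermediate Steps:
V(E, U) = 4 + E
(20220 + 38788)*(-45764 + (V(-6, 8) - 14)²) = (20220 + 38788)*(-45764 + ((4 - 6) - 14)²) = 59008*(-45764 + (-2 - 14)²) = 59008*(-45764 + (-16)²) = 59008*(-45764 + 256) = 59008*(-45508) = -2685336064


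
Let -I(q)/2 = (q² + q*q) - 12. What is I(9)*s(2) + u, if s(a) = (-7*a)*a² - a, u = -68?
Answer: 17332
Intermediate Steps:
I(q) = 24 - 4*q² (I(q) = -2*((q² + q*q) - 12) = -2*((q² + q²) - 12) = -2*(2*q² - 12) = -2*(-12 + 2*q²) = 24 - 4*q²)
s(a) = -a - 7*a³ (s(a) = -7*a³ - a = -a - 7*a³)
I(9)*s(2) + u = (24 - 4*9²)*(-1*2 - 7*2³) - 68 = (24 - 4*81)*(-2 - 7*8) - 68 = (24 - 324)*(-2 - 56) - 68 = -300*(-58) - 68 = 17400 - 68 = 17332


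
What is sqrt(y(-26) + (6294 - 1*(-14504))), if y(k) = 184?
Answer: sqrt(20982) ≈ 144.85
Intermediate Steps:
sqrt(y(-26) + (6294 - 1*(-14504))) = sqrt(184 + (6294 - 1*(-14504))) = sqrt(184 + (6294 + 14504)) = sqrt(184 + 20798) = sqrt(20982)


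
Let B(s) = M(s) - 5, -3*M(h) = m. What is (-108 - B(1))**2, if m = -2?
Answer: 96721/9 ≈ 10747.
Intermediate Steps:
M(h) = 2/3 (M(h) = -1/3*(-2) = 2/3)
B(s) = -13/3 (B(s) = 2/3 - 5 = -13/3)
(-108 - B(1))**2 = (-108 - 1*(-13/3))**2 = (-108 + 13/3)**2 = (-311/3)**2 = 96721/9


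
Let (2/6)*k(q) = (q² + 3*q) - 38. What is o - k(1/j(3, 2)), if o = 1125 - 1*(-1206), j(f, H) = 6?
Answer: 29321/12 ≈ 2443.4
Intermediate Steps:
k(q) = -114 + 3*q² + 9*q (k(q) = 3*((q² + 3*q) - 38) = 3*(-38 + q² + 3*q) = -114 + 3*q² + 9*q)
o = 2331 (o = 1125 + 1206 = 2331)
o - k(1/j(3, 2)) = 2331 - (-114 + 3*(1/6)² + 9/6) = 2331 - (-114 + 3*(⅙)² + 9*(⅙)) = 2331 - (-114 + 3*(1/36) + 3/2) = 2331 - (-114 + 1/12 + 3/2) = 2331 - 1*(-1349/12) = 2331 + 1349/12 = 29321/12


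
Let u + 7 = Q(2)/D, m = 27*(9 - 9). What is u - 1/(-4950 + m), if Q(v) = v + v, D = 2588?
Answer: -22412953/3202650 ≈ -6.9983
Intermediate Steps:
Q(v) = 2*v
m = 0 (m = 27*0 = 0)
u = -4528/647 (u = -7 + (2*2)/2588 = -7 + 4*(1/2588) = -7 + 1/647 = -4528/647 ≈ -6.9985)
u - 1/(-4950 + m) = -4528/647 - 1/(-4950 + 0) = -4528/647 - 1/(-4950) = -4528/647 - 1*(-1/4950) = -4528/647 + 1/4950 = -22412953/3202650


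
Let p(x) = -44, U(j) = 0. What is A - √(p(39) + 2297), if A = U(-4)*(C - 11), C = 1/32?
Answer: -√2253 ≈ -47.466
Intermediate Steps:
C = 1/32 ≈ 0.031250
A = 0 (A = 0*(1/32 - 11) = 0*(-351/32) = 0)
A - √(p(39) + 2297) = 0 - √(-44 + 2297) = 0 - √2253 = -√2253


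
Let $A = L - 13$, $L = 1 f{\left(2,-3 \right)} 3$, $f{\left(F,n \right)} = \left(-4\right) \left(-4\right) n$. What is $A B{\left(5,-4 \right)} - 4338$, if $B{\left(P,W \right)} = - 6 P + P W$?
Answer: $3512$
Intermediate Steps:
$f{\left(F,n \right)} = 16 n$
$L = -144$ ($L = 1 \cdot 16 \left(-3\right) 3 = 1 \left(-48\right) 3 = \left(-48\right) 3 = -144$)
$A = -157$ ($A = -144 - 13 = -157$)
$A B{\left(5,-4 \right)} - 4338 = - 157 \cdot 5 \left(-6 - 4\right) - 4338 = - 157 \cdot 5 \left(-10\right) - 4338 = \left(-157\right) \left(-50\right) - 4338 = 7850 - 4338 = 3512$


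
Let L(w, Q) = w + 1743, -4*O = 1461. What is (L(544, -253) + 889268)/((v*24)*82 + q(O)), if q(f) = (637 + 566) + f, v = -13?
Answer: -237748/6599 ≈ -36.028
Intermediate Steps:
O = -1461/4 (O = -¼*1461 = -1461/4 ≈ -365.25)
L(w, Q) = 1743 + w
q(f) = 1203 + f
(L(544, -253) + 889268)/((v*24)*82 + q(O)) = ((1743 + 544) + 889268)/(-13*24*82 + (1203 - 1461/4)) = (2287 + 889268)/(-312*82 + 3351/4) = 891555/(-25584 + 3351/4) = 891555/(-98985/4) = 891555*(-4/98985) = -237748/6599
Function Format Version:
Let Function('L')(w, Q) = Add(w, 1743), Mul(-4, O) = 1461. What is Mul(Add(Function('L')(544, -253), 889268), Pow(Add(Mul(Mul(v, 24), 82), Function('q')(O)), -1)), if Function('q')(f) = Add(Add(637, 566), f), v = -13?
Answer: Rational(-237748, 6599) ≈ -36.028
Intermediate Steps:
O = Rational(-1461, 4) (O = Mul(Rational(-1, 4), 1461) = Rational(-1461, 4) ≈ -365.25)
Function('L')(w, Q) = Add(1743, w)
Function('q')(f) = Add(1203, f)
Mul(Add(Function('L')(544, -253), 889268), Pow(Add(Mul(Mul(v, 24), 82), Function('q')(O)), -1)) = Mul(Add(Add(1743, 544), 889268), Pow(Add(Mul(Mul(-13, 24), 82), Add(1203, Rational(-1461, 4))), -1)) = Mul(Add(2287, 889268), Pow(Add(Mul(-312, 82), Rational(3351, 4)), -1)) = Mul(891555, Pow(Add(-25584, Rational(3351, 4)), -1)) = Mul(891555, Pow(Rational(-98985, 4), -1)) = Mul(891555, Rational(-4, 98985)) = Rational(-237748, 6599)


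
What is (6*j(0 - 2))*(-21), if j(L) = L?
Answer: 252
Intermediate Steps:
(6*j(0 - 2))*(-21) = (6*(0 - 2))*(-21) = (6*(-2))*(-21) = -12*(-21) = 252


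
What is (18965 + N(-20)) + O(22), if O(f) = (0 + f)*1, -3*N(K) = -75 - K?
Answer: 57016/3 ≈ 19005.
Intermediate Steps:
N(K) = 25 + K/3 (N(K) = -(-75 - K)/3 = 25 + K/3)
O(f) = f (O(f) = f*1 = f)
(18965 + N(-20)) + O(22) = (18965 + (25 + (⅓)*(-20))) + 22 = (18965 + (25 - 20/3)) + 22 = (18965 + 55/3) + 22 = 56950/3 + 22 = 57016/3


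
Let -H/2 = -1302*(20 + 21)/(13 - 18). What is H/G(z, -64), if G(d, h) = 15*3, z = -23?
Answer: -35588/75 ≈ -474.51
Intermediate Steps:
G(d, h) = 45
H = -106764/5 (H = -(-2604)*(20 + 21)/(13 - 18) = -(-2604)*41/(-5) = -(-2604)*41*(-⅕) = -(-2604)*(-41)/5 = -2*53382/5 = -106764/5 ≈ -21353.)
H/G(z, -64) = -106764/5/45 = -106764/5*1/45 = -35588/75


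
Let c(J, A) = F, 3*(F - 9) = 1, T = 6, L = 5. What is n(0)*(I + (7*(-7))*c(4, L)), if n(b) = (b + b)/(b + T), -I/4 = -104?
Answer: 0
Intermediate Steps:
F = 28/3 (F = 9 + (1/3)*1 = 9 + 1/3 = 28/3 ≈ 9.3333)
c(J, A) = 28/3
I = 416 (I = -4*(-104) = 416)
n(b) = 2*b/(6 + b) (n(b) = (b + b)/(b + 6) = (2*b)/(6 + b) = 2*b/(6 + b))
n(0)*(I + (7*(-7))*c(4, L)) = (2*0/(6 + 0))*(416 + (7*(-7))*(28/3)) = (2*0/6)*(416 - 49*28/3) = (2*0*(1/6))*(416 - 1372/3) = 0*(-124/3) = 0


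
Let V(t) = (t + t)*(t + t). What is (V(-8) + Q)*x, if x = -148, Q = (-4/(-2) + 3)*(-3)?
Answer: -35668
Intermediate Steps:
V(t) = 4*t² (V(t) = (2*t)*(2*t) = 4*t²)
Q = -15 (Q = (-4*(-½) + 3)*(-3) = (2 + 3)*(-3) = 5*(-3) = -15)
(V(-8) + Q)*x = (4*(-8)² - 15)*(-148) = (4*64 - 15)*(-148) = (256 - 15)*(-148) = 241*(-148) = -35668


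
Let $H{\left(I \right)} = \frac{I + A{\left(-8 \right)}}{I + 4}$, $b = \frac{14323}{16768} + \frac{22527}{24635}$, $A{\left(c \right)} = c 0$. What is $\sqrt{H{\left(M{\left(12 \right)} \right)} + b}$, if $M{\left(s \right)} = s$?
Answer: $\frac{\sqrt{6715059429006370}}{51634960} \approx 1.587$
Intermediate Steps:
$A{\left(c \right)} = 0$
$b = \frac{730579841}{413079680}$ ($b = 14323 \cdot \frac{1}{16768} + 22527 \cdot \frac{1}{24635} = \frac{14323}{16768} + \frac{22527}{24635} = \frac{730579841}{413079680} \approx 1.7686$)
$H{\left(I \right)} = \frac{I}{4 + I}$ ($H{\left(I \right)} = \frac{I + 0}{I + 4} = \frac{I}{4 + I}$)
$\sqrt{H{\left(M{\left(12 \right)} \right)} + b} = \sqrt{\frac{12}{4 + 12} + \frac{730579841}{413079680}} = \sqrt{\frac{12}{16} + \frac{730579841}{413079680}} = \sqrt{12 \cdot \frac{1}{16} + \frac{730579841}{413079680}} = \sqrt{\frac{3}{4} + \frac{730579841}{413079680}} = \sqrt{\frac{1040389601}{413079680}} = \frac{\sqrt{6715059429006370}}{51634960}$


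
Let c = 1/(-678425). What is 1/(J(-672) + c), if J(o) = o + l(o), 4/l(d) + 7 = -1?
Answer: -1356850/912481627 ≈ -0.0014870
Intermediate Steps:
c = -1/678425 ≈ -1.4740e-6
l(d) = -½ (l(d) = 4/(-7 - 1) = 4/(-8) = 4*(-⅛) = -½)
J(o) = -½ + o (J(o) = o - ½ = -½ + o)
1/(J(-672) + c) = 1/((-½ - 672) - 1/678425) = 1/(-1345/2 - 1/678425) = 1/(-912481627/1356850) = -1356850/912481627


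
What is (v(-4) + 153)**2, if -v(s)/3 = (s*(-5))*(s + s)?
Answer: 400689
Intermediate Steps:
v(s) = 30*s**2 (v(s) = -3*s*(-5)*(s + s) = -3*(-5*s)*2*s = -(-30)*s**2 = 30*s**2)
(v(-4) + 153)**2 = (30*(-4)**2 + 153)**2 = (30*16 + 153)**2 = (480 + 153)**2 = 633**2 = 400689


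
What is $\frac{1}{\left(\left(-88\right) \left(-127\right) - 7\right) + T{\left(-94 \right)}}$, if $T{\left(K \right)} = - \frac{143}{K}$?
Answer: $\frac{94}{1050029} \approx 8.9521 \cdot 10^{-5}$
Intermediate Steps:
$\frac{1}{\left(\left(-88\right) \left(-127\right) - 7\right) + T{\left(-94 \right)}} = \frac{1}{\left(\left(-88\right) \left(-127\right) - 7\right) - \frac{143}{-94}} = \frac{1}{\left(11176 - 7\right) - - \frac{143}{94}} = \frac{1}{11169 + \frac{143}{94}} = \frac{1}{\frac{1050029}{94}} = \frac{94}{1050029}$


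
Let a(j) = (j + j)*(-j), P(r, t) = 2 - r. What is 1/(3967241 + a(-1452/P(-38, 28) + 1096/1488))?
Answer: 216225/857269740487 ≈ 2.5223e-7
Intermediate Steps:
a(j) = -2*j² (a(j) = (2*j)*(-j) = -2*j²)
1/(3967241 + a(-1452/P(-38, 28) + 1096/1488)) = 1/(3967241 - 2*(-1452/(2 - 1*(-38)) + 1096/1488)²) = 1/(3967241 - 2*(-1452/(2 + 38) + 1096*(1/1488))²) = 1/(3967241 - 2*(-1452/40 + 137/186)²) = 1/(3967241 - 2*(-1452*1/40 + 137/186)²) = 1/(3967241 - 2*(-363/10 + 137/186)²) = 1/(3967241 - 2*(-16537/465)²) = 1/(3967241 - 2*273472369/216225) = 1/(3967241 - 546944738/216225) = 1/(857269740487/216225) = 216225/857269740487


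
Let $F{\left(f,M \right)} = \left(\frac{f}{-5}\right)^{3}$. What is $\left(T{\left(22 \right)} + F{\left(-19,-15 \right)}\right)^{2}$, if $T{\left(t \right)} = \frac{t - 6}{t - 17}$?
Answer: $\frac{52693081}{15625} \approx 3372.4$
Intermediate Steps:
$F{\left(f,M \right)} = - \frac{f^{3}}{125}$ ($F{\left(f,M \right)} = \left(f \left(- \frac{1}{5}\right)\right)^{3} = \left(- \frac{f}{5}\right)^{3} = - \frac{f^{3}}{125}$)
$T{\left(t \right)} = \frac{-6 + t}{-17 + t}$
$\left(T{\left(22 \right)} + F{\left(-19,-15 \right)}\right)^{2} = \left(\frac{-6 + 22}{-17 + 22} - \frac{\left(-19\right)^{3}}{125}\right)^{2} = \left(\frac{1}{5} \cdot 16 - - \frac{6859}{125}\right)^{2} = \left(\frac{1}{5} \cdot 16 + \frac{6859}{125}\right)^{2} = \left(\frac{16}{5} + \frac{6859}{125}\right)^{2} = \left(\frac{7259}{125}\right)^{2} = \frac{52693081}{15625}$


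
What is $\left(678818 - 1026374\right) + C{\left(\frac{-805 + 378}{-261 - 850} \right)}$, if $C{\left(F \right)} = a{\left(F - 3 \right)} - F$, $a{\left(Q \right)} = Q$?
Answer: $-347559$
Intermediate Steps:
$C{\left(F \right)} = -3$ ($C{\left(F \right)} = \left(F - 3\right) - F = \left(-3 + F\right) - F = -3$)
$\left(678818 - 1026374\right) + C{\left(\frac{-805 + 378}{-261 - 850} \right)} = \left(678818 - 1026374\right) - 3 = -347556 - 3 = -347559$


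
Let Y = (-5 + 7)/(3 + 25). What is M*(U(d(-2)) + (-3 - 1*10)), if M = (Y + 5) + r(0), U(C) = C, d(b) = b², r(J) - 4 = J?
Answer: -1143/14 ≈ -81.643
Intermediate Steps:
r(J) = 4 + J
Y = 1/14 (Y = 2/28 = 2*(1/28) = 1/14 ≈ 0.071429)
M = 127/14 (M = (1/14 + 5) + (4 + 0) = 71/14 + 4 = 127/14 ≈ 9.0714)
M*(U(d(-2)) + (-3 - 1*10)) = 127*((-2)² + (-3 - 1*10))/14 = 127*(4 + (-3 - 10))/14 = 127*(4 - 13)/14 = (127/14)*(-9) = -1143/14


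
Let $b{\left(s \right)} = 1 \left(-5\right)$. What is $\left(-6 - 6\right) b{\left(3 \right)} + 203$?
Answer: $263$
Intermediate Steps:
$b{\left(s \right)} = -5$
$\left(-6 - 6\right) b{\left(3 \right)} + 203 = \left(-6 - 6\right) \left(-5\right) + 203 = \left(-12\right) \left(-5\right) + 203 = 60 + 203 = 263$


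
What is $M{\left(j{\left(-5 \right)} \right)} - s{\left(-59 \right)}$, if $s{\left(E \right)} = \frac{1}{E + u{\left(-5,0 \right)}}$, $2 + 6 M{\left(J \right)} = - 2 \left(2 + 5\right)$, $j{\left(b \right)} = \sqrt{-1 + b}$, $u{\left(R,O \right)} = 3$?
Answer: $- \frac{445}{168} \approx -2.6488$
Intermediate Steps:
$M{\left(J \right)} = - \frac{8}{3}$ ($M{\left(J \right)} = - \frac{1}{3} + \frac{\left(-2\right) \left(2 + 5\right)}{6} = - \frac{1}{3} + \frac{\left(-2\right) 7}{6} = - \frac{1}{3} + \frac{1}{6} \left(-14\right) = - \frac{1}{3} - \frac{7}{3} = - \frac{8}{3}$)
$s{\left(E \right)} = \frac{1}{3 + E}$ ($s{\left(E \right)} = \frac{1}{E + 3} = \frac{1}{3 + E}$)
$M{\left(j{\left(-5 \right)} \right)} - s{\left(-59 \right)} = - \frac{8}{3} - \frac{1}{3 - 59} = - \frac{8}{3} - \frac{1}{-56} = - \frac{8}{3} - - \frac{1}{56} = - \frac{8}{3} + \frac{1}{56} = - \frac{445}{168}$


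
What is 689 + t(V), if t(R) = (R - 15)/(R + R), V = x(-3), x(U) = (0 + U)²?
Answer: 2066/3 ≈ 688.67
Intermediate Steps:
x(U) = U²
V = 9 (V = (-3)² = 9)
t(R) = (-15 + R)/(2*R) (t(R) = (-15 + R)/((2*R)) = (-15 + R)*(1/(2*R)) = (-15 + R)/(2*R))
689 + t(V) = 689 + (½)*(-15 + 9)/9 = 689 + (½)*(⅑)*(-6) = 689 - ⅓ = 2066/3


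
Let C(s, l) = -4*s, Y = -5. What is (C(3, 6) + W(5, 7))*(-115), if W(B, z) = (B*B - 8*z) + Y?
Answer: 5520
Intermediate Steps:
W(B, z) = -5 + B**2 - 8*z (W(B, z) = (B*B - 8*z) - 5 = (B**2 - 8*z) - 5 = -5 + B**2 - 8*z)
(C(3, 6) + W(5, 7))*(-115) = (-4*3 + (-5 + 5**2 - 8*7))*(-115) = (-12 + (-5 + 25 - 56))*(-115) = (-12 - 36)*(-115) = -48*(-115) = 5520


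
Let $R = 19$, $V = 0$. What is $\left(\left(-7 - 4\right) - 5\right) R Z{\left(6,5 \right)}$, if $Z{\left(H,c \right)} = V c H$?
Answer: $0$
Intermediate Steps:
$Z{\left(H,c \right)} = 0$ ($Z{\left(H,c \right)} = 0 c H = 0 H = 0$)
$\left(\left(-7 - 4\right) - 5\right) R Z{\left(6,5 \right)} = \left(\left(-7 - 4\right) - 5\right) 19 \cdot 0 = \left(-11 - 5\right) 19 \cdot 0 = \left(-16\right) 19 \cdot 0 = \left(-304\right) 0 = 0$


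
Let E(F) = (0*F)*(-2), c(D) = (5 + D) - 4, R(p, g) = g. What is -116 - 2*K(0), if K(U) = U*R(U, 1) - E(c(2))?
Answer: -116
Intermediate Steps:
c(D) = 1 + D
E(F) = 0 (E(F) = 0*(-2) = 0)
K(U) = U (K(U) = U*1 - 1*0 = U + 0 = U)
-116 - 2*K(0) = -116 - 2*0 = -116 + 0 = -116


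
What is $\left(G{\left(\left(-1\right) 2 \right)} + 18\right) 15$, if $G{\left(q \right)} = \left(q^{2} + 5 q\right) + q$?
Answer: $150$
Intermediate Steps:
$G{\left(q \right)} = q^{2} + 6 q$
$\left(G{\left(\left(-1\right) 2 \right)} + 18\right) 15 = \left(\left(-1\right) 2 \left(6 - 2\right) + 18\right) 15 = \left(- 2 \left(6 - 2\right) + 18\right) 15 = \left(\left(-2\right) 4 + 18\right) 15 = \left(-8 + 18\right) 15 = 10 \cdot 15 = 150$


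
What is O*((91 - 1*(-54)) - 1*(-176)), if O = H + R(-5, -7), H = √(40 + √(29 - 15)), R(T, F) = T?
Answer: -1605 + 321*√(40 + √14) ≈ 518.01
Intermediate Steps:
H = √(40 + √14) ≈ 6.6137
O = -5 + √(40 + √14) (O = √(40 + √14) - 5 = -5 + √(40 + √14) ≈ 1.6137)
O*((91 - 1*(-54)) - 1*(-176)) = (-5 + √(40 + √14))*((91 - 1*(-54)) - 1*(-176)) = (-5 + √(40 + √14))*((91 + 54) + 176) = (-5 + √(40 + √14))*(145 + 176) = (-5 + √(40 + √14))*321 = -1605 + 321*√(40 + √14)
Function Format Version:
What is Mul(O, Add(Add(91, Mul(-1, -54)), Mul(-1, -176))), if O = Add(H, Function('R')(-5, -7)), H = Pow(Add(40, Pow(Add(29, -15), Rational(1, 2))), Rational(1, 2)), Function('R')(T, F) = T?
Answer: Add(-1605, Mul(321, Pow(Add(40, Pow(14, Rational(1, 2))), Rational(1, 2)))) ≈ 518.01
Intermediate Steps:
H = Pow(Add(40, Pow(14, Rational(1, 2))), Rational(1, 2)) ≈ 6.6137
O = Add(-5, Pow(Add(40, Pow(14, Rational(1, 2))), Rational(1, 2))) (O = Add(Pow(Add(40, Pow(14, Rational(1, 2))), Rational(1, 2)), -5) = Add(-5, Pow(Add(40, Pow(14, Rational(1, 2))), Rational(1, 2))) ≈ 1.6137)
Mul(O, Add(Add(91, Mul(-1, -54)), Mul(-1, -176))) = Mul(Add(-5, Pow(Add(40, Pow(14, Rational(1, 2))), Rational(1, 2))), Add(Add(91, Mul(-1, -54)), Mul(-1, -176))) = Mul(Add(-5, Pow(Add(40, Pow(14, Rational(1, 2))), Rational(1, 2))), Add(Add(91, 54), 176)) = Mul(Add(-5, Pow(Add(40, Pow(14, Rational(1, 2))), Rational(1, 2))), Add(145, 176)) = Mul(Add(-5, Pow(Add(40, Pow(14, Rational(1, 2))), Rational(1, 2))), 321) = Add(-1605, Mul(321, Pow(Add(40, Pow(14, Rational(1, 2))), Rational(1, 2))))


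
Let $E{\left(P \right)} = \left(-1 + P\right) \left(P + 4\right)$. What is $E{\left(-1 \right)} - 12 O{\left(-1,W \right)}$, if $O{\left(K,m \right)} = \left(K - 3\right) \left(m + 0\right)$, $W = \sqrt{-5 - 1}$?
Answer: $-6 + 48 i \sqrt{6} \approx -6.0 + 117.58 i$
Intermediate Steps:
$W = i \sqrt{6}$ ($W = \sqrt{-6} = i \sqrt{6} \approx 2.4495 i$)
$O{\left(K,m \right)} = m \left(-3 + K\right)$ ($O{\left(K,m \right)} = \left(-3 + K\right) m = m \left(-3 + K\right)$)
$E{\left(P \right)} = \left(-1 + P\right) \left(4 + P\right)$
$E{\left(-1 \right)} - 12 O{\left(-1,W \right)} = \left(-4 + \left(-1\right)^{2} + 3 \left(-1\right)\right) - 12 i \sqrt{6} \left(-3 - 1\right) = \left(-4 + 1 - 3\right) - 12 i \sqrt{6} \left(-4\right) = -6 - 12 \left(- 4 i \sqrt{6}\right) = -6 + 48 i \sqrt{6}$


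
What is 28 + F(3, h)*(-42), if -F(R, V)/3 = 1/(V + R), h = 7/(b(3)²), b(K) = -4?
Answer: 3556/55 ≈ 64.655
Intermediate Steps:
h = 7/16 (h = 7/((-4)²) = 7/16 ≈ 0.43750)
F(R, V) = -3/(R + V) (F(R, V) = -3/(V + R) = -3/(R + V))
28 + F(3, h)*(-42) = 28 - 3/(3 + 7/16)*(-42) = 28 - 3/55/16*(-42) = 28 - 3*16/55*(-42) = 28 - 48/55*(-42) = 28 + 2016/55 = 3556/55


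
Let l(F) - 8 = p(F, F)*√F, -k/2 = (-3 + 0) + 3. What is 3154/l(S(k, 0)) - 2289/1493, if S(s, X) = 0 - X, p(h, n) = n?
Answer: 2345305/5972 ≈ 392.72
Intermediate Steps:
k = 0 (k = -2*((-3 + 0) + 3) = -2*(-3 + 3) = -2*0 = 0)
S(s, X) = -X
l(F) = 8 + F^(3/2) (l(F) = 8 + F*√F = 8 + F^(3/2))
3154/l(S(k, 0)) - 2289/1493 = 3154/(8 + (-1*0)^(3/2)) - 2289/1493 = 3154/(8 + 0^(3/2)) - 2289*1/1493 = 3154/(8 + 0) - 2289/1493 = 3154/8 - 2289/1493 = 3154*(⅛) - 2289/1493 = 1577/4 - 2289/1493 = 2345305/5972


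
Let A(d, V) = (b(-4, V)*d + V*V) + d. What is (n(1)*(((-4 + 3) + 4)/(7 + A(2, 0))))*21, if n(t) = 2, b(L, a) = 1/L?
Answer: 252/17 ≈ 14.824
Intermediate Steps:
A(d, V) = V² + 3*d/4 (A(d, V) = (d/(-4) + V*V) + d = (-d/4 + V²) + d = (V² - d/4) + d = V² + 3*d/4)
(n(1)*(((-4 + 3) + 4)/(7 + A(2, 0))))*21 = (2*(((-4 + 3) + 4)/(7 + (0² + (¾)*2))))*21 = (2*((-1 + 4)/(7 + (0 + 3/2))))*21 = (2*(3/(7 + 3/2)))*21 = (2*(3/(17/2)))*21 = (2*(3*(2/17)))*21 = (2*(6/17))*21 = (12/17)*21 = 252/17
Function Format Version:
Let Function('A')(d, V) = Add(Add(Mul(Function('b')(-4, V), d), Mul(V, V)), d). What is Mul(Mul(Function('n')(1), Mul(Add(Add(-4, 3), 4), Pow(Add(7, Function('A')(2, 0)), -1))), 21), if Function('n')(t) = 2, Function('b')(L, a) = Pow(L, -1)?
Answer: Rational(252, 17) ≈ 14.824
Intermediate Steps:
Function('A')(d, V) = Add(Pow(V, 2), Mul(Rational(3, 4), d)) (Function('A')(d, V) = Add(Add(Mul(Pow(-4, -1), d), Mul(V, V)), d) = Add(Add(Mul(Rational(-1, 4), d), Pow(V, 2)), d) = Add(Add(Pow(V, 2), Mul(Rational(-1, 4), d)), d) = Add(Pow(V, 2), Mul(Rational(3, 4), d)))
Mul(Mul(Function('n')(1), Mul(Add(Add(-4, 3), 4), Pow(Add(7, Function('A')(2, 0)), -1))), 21) = Mul(Mul(2, Mul(Add(Add(-4, 3), 4), Pow(Add(7, Add(Pow(0, 2), Mul(Rational(3, 4), 2))), -1))), 21) = Mul(Mul(2, Mul(Add(-1, 4), Pow(Add(7, Add(0, Rational(3, 2))), -1))), 21) = Mul(Mul(2, Mul(3, Pow(Add(7, Rational(3, 2)), -1))), 21) = Mul(Mul(2, Mul(3, Pow(Rational(17, 2), -1))), 21) = Mul(Mul(2, Mul(3, Rational(2, 17))), 21) = Mul(Mul(2, Rational(6, 17)), 21) = Mul(Rational(12, 17), 21) = Rational(252, 17)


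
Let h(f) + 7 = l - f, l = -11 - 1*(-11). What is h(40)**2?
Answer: 2209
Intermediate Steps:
l = 0 (l = -11 + 11 = 0)
h(f) = -7 - f (h(f) = -7 + (0 - f) = -7 - f)
h(40)**2 = (-7 - 1*40)**2 = (-7 - 40)**2 = (-47)**2 = 2209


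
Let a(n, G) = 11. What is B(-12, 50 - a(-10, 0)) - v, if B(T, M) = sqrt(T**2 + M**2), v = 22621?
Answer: -22621 + 3*sqrt(185) ≈ -22580.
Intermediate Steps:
B(T, M) = sqrt(M**2 + T**2)
B(-12, 50 - a(-10, 0)) - v = sqrt((50 - 1*11)**2 + (-12)**2) - 1*22621 = sqrt((50 - 11)**2 + 144) - 22621 = sqrt(39**2 + 144) - 22621 = sqrt(1521 + 144) - 22621 = sqrt(1665) - 22621 = 3*sqrt(185) - 22621 = -22621 + 3*sqrt(185)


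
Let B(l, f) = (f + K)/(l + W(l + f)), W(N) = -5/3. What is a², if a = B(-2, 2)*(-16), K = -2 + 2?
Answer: 9216/121 ≈ 76.165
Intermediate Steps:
K = 0
W(N) = -5/3 (W(N) = -5*⅓ = -5/3)
B(l, f) = f/(-5/3 + l) (B(l, f) = (f + 0)/(l - 5/3) = f/(-5/3 + l))
a = 96/11 (a = (3*2/(-5 + 3*(-2)))*(-16) = (3*2/(-5 - 6))*(-16) = (3*2/(-11))*(-16) = (3*2*(-1/11))*(-16) = -6/11*(-16) = 96/11 ≈ 8.7273)
a² = (96/11)² = 9216/121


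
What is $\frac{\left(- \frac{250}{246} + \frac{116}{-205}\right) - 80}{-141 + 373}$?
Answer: $- \frac{50173}{142680} \approx -0.35165$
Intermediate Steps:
$\frac{\left(- \frac{250}{246} + \frac{116}{-205}\right) - 80}{-141 + 373} = \frac{\left(\left(-250\right) \frac{1}{246} + 116 \left(- \frac{1}{205}\right)\right) - 80}{232} = \left(\left(- \frac{125}{123} - \frac{116}{205}\right) - 80\right) \frac{1}{232} = \left(- \frac{973}{615} - 80\right) \frac{1}{232} = \left(- \frac{50173}{615}\right) \frac{1}{232} = - \frac{50173}{142680}$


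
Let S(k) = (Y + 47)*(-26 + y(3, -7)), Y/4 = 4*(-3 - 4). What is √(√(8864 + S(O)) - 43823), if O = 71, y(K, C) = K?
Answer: √(-43823 + 3*√1151) ≈ 209.1*I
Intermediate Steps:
Y = -112 (Y = 4*(4*(-3 - 4)) = 4*(4*(-7)) = 4*(-28) = -112)
S(k) = 1495 (S(k) = (-112 + 47)*(-26 + 3) = -65*(-23) = 1495)
√(√(8864 + S(O)) - 43823) = √(√(8864 + 1495) - 43823) = √(√10359 - 43823) = √(3*√1151 - 43823) = √(-43823 + 3*√1151)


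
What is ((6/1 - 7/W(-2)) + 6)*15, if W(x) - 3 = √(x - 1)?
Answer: 615/4 + 35*I*√3/4 ≈ 153.75 + 15.155*I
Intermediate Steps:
W(x) = 3 + √(-1 + x) (W(x) = 3 + √(x - 1) = 3 + √(-1 + x))
((6/1 - 7/W(-2)) + 6)*15 = ((6/1 - 7/(3 + √(-1 - 2))) + 6)*15 = ((6*1 - 7/(3 + √(-3))) + 6)*15 = ((6 - 7/(3 + I*√3)) + 6)*15 = (12 - 7/(3 + I*√3))*15 = 180 - 105/(3 + I*√3)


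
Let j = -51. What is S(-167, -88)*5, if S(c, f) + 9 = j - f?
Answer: 140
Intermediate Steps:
S(c, f) = -60 - f (S(c, f) = -9 + (-51 - f) = -60 - f)
S(-167, -88)*5 = (-60 - 1*(-88))*5 = (-60 + 88)*5 = 28*5 = 140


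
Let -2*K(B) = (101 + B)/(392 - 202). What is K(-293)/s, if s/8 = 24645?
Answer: 2/780425 ≈ 2.5627e-6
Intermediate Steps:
s = 197160 (s = 8*24645 = 197160)
K(B) = -101/380 - B/380 (K(B) = -(101 + B)/(2*(392 - 202)) = -(101 + B)/(2*190) = -(101/190 + B/190)/2 = -101/380 - B/380)
K(-293)/s = (-101/380 - 1/380*(-293))/197160 = (-101/380 + 293/380)*(1/197160) = (48/95)*(1/197160) = 2/780425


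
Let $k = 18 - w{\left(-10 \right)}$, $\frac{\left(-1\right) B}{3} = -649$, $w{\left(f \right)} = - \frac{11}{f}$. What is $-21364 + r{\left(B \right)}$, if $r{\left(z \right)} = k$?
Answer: $- \frac{213471}{10} \approx -21347.0$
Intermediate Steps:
$B = 1947$ ($B = \left(-3\right) \left(-649\right) = 1947$)
$k = \frac{169}{10}$ ($k = 18 - - \frac{11}{-10} = 18 - \left(-11\right) \left(- \frac{1}{10}\right) = 18 - \frac{11}{10} = \frac{169}{10} \approx 16.9$)
$r{\left(z \right)} = \frac{169}{10}$
$-21364 + r{\left(B \right)} = -21364 + \frac{169}{10} = - \frac{213471}{10}$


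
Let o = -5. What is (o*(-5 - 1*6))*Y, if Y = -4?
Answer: -220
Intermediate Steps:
(o*(-5 - 1*6))*Y = -5*(-5 - 1*6)*(-4) = -5*(-5 - 6)*(-4) = -5*(-11)*(-4) = 55*(-4) = -220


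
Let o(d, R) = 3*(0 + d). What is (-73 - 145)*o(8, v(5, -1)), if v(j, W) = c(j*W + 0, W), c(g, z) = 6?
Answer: -5232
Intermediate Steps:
v(j, W) = 6
o(d, R) = 3*d
(-73 - 145)*o(8, v(5, -1)) = (-73 - 145)*(3*8) = -218*24 = -5232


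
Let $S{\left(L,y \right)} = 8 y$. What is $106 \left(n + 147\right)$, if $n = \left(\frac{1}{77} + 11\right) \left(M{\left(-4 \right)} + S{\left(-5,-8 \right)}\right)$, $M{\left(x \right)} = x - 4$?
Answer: $- \frac{5272122}{77} \approx -68469.0$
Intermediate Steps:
$M{\left(x \right)} = -4 + x$
$n = - \frac{61056}{77}$ ($n = \left(\frac{1}{77} + 11\right) \left(\left(-4 - 4\right) + 8 \left(-8\right)\right) = \left(\frac{1}{77} + 11\right) \left(-8 - 64\right) = \frac{848}{77} \left(-72\right) = - \frac{61056}{77} \approx -792.94$)
$106 \left(n + 147\right) = 106 \left(- \frac{61056}{77} + 147\right) = 106 \left(- \frac{49737}{77}\right) = - \frac{5272122}{77}$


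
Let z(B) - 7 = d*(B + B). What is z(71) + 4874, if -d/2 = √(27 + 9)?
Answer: 3177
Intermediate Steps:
d = -12 (d = -2*√(27 + 9) = -2*√36 = -2*6 = -12)
z(B) = 7 - 24*B (z(B) = 7 - 12*(B + B) = 7 - 24*B)
z(71) + 4874 = (7 - 24*71) + 4874 = (7 - 1704) + 4874 = -1697 + 4874 = 3177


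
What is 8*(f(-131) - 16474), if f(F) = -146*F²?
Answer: -20175840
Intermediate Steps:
8*(f(-131) - 16474) = 8*(-146*(-131)² - 16474) = 8*(-146*17161 - 16474) = 8*(-2505506 - 16474) = 8*(-2521980) = -20175840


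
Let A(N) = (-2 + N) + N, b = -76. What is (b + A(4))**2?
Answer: 4900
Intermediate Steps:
A(N) = -2 + 2*N
(b + A(4))**2 = (-76 + (-2 + 2*4))**2 = (-76 + (-2 + 8))**2 = (-76 + 6)**2 = (-70)**2 = 4900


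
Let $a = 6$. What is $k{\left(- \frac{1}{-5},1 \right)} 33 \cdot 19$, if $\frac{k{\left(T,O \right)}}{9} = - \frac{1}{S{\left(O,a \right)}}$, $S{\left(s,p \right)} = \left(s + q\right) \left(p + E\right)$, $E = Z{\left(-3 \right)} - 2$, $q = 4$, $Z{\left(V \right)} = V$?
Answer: $- \frac{5643}{5} \approx -1128.6$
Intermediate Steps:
$E = -5$ ($E = -3 - 2 = -5$)
$S{\left(s,p \right)} = \left(-5 + p\right) \left(4 + s\right)$ ($S{\left(s,p \right)} = \left(s + 4\right) \left(p - 5\right) = \left(4 + s\right) \left(-5 + p\right) = \left(-5 + p\right) \left(4 + s\right)$)
$k{\left(T,O \right)} = - \frac{9}{4 + O}$ ($k{\left(T,O \right)} = 9 \left(- \frac{1}{-20 - 5 O + 4 \cdot 6 + 6 O}\right) = 9 \left(- \frac{1}{-20 - 5 O + 24 + 6 O}\right) = 9 \left(- \frac{1}{4 + O}\right) = - \frac{9}{4 + O}$)
$k{\left(- \frac{1}{-5},1 \right)} 33 \cdot 19 = - \frac{9}{4 + 1} \cdot 33 \cdot 19 = - \frac{9}{5} \cdot 33 \cdot 19 = \left(-9\right) \frac{1}{5} \cdot 33 \cdot 19 = \left(- \frac{9}{5}\right) 33 \cdot 19 = \left(- \frac{297}{5}\right) 19 = - \frac{5643}{5}$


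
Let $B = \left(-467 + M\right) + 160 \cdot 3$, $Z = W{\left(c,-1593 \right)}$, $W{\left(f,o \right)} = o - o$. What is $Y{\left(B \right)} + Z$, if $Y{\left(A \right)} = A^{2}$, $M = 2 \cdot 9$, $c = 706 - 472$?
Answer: $961$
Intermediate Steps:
$c = 234$ ($c = 706 - 472 = 234$)
$W{\left(f,o \right)} = 0$
$M = 18$
$Z = 0$
$B = 31$ ($B = \left(-467 + 18\right) + 160 \cdot 3 = -449 + 480 = 31$)
$Y{\left(B \right)} + Z = 31^{2} + 0 = 961 + 0 = 961$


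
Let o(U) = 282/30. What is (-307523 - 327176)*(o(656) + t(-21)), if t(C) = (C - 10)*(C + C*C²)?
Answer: -913177629143/5 ≈ -1.8264e+11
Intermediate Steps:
t(C) = (-10 + C)*(C + C³)
o(U) = 47/5 (o(U) = 282*(1/30) = 47/5)
(-307523 - 327176)*(o(656) + t(-21)) = (-307523 - 327176)*(47/5 - 21*(-10 - 21 + (-21)³ - 10*(-21)²)) = -634699*(47/5 - 21*(-10 - 21 - 9261 - 10*441)) = -634699*(47/5 - 21*(-10 - 21 - 9261 - 4410)) = -634699*(47/5 - 21*(-13702)) = -634699*(47/5 + 287742) = -634699*1438757/5 = -913177629143/5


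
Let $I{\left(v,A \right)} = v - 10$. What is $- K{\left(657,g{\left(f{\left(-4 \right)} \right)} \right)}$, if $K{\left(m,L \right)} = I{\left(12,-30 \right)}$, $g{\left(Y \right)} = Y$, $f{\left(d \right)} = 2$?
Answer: $-2$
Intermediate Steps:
$I{\left(v,A \right)} = -10 + v$
$K{\left(m,L \right)} = 2$ ($K{\left(m,L \right)} = -10 + 12 = 2$)
$- K{\left(657,g{\left(f{\left(-4 \right)} \right)} \right)} = \left(-1\right) 2 = -2$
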